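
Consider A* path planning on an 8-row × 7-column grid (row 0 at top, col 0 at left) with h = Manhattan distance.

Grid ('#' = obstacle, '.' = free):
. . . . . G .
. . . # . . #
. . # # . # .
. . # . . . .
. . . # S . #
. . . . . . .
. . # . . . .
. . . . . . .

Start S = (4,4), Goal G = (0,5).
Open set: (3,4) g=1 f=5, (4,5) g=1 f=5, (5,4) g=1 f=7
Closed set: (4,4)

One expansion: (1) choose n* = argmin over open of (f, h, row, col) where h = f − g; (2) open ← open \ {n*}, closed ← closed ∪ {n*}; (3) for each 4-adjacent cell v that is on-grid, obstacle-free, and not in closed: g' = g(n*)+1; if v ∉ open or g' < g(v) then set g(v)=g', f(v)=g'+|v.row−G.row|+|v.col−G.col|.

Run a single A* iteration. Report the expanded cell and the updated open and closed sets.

step 1: expand (3,4) (f=5, h=4) → closed; open now [(2,4) g=2 f=5, (3,3) g=2 f=7, (3,5) g=2 f=5, (4,5) g=1 f=5, (5,4) g=1 f=7]

expanded=(3,4); open=[(2,4) g=2 f=5, (3,3) g=2 f=7, (3,5) g=2 f=5, (4,5) g=1 f=5, (5,4) g=1 f=7]; closed=[(3,4), (4,4)]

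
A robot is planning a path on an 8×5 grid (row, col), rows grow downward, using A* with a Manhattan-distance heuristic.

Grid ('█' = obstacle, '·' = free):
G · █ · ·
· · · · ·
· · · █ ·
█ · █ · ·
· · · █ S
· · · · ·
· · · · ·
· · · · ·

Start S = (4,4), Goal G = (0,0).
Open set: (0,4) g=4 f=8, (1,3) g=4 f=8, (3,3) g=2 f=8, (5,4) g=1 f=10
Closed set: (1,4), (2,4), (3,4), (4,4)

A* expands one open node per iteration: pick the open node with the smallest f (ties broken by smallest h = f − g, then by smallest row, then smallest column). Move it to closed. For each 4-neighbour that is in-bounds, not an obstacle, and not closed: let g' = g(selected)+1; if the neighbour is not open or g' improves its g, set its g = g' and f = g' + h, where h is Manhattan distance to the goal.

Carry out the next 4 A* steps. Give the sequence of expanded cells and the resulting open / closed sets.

order=[(0,4) → (0,3) → (1,3) → (1,2)]; open=[(1,1) g=6 f=8, (2,2) g=6 f=10, (3,3) g=2 f=8, (5,4) g=1 f=10]; closed=[(0,3), (0,4), (1,2), (1,3), (1,4), (2,4), (3,4), (4,4)]

step 1: expand (0,4) (f=8, h=4) → closed; open now [(0,3) g=5 f=8, (1,3) g=4 f=8, (3,3) g=2 f=8, (5,4) g=1 f=10]
step 2: expand (0,3) (f=8, h=3) → closed; open now [(1,3) g=4 f=8, (3,3) g=2 f=8, (5,4) g=1 f=10]
step 3: expand (1,3) (f=8, h=4) → closed; open now [(1,2) g=5 f=8, (3,3) g=2 f=8, (5,4) g=1 f=10]
step 4: expand (1,2) (f=8, h=3) → closed; open now [(1,1) g=6 f=8, (2,2) g=6 f=10, (3,3) g=2 f=8, (5,4) g=1 f=10]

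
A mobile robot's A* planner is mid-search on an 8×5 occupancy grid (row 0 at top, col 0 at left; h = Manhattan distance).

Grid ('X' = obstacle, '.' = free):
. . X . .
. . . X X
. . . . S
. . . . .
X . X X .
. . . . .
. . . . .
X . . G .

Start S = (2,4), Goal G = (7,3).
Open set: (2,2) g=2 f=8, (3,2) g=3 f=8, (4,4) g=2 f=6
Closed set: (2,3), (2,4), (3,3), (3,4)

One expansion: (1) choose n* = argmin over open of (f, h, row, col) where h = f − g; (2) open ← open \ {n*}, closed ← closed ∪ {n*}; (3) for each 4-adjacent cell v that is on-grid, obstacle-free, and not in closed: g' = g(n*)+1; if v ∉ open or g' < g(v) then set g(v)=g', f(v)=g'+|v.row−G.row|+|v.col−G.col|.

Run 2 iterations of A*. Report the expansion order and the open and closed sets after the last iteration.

step 1: expand (4,4) (f=6, h=4) → closed; open now [(2,2) g=2 f=8, (3,2) g=3 f=8, (5,4) g=3 f=6]
step 2: expand (5,4) (f=6, h=3) → closed; open now [(2,2) g=2 f=8, (3,2) g=3 f=8, (5,3) g=4 f=6, (6,4) g=4 f=6]

order=[(4,4) → (5,4)]; open=[(2,2) g=2 f=8, (3,2) g=3 f=8, (5,3) g=4 f=6, (6,4) g=4 f=6]; closed=[(2,3), (2,4), (3,3), (3,4), (4,4), (5,4)]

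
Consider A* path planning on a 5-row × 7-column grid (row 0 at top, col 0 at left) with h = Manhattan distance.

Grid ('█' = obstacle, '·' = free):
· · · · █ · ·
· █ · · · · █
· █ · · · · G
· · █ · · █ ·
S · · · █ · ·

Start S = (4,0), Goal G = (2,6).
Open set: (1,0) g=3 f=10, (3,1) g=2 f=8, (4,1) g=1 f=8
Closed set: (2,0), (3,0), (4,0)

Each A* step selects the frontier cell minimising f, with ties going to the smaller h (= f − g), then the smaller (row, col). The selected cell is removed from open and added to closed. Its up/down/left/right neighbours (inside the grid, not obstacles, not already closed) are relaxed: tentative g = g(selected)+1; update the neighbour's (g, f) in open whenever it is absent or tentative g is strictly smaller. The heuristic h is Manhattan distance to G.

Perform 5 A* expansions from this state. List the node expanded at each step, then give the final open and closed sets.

order=[(3,1) → (4,1) → (4,2) → (4,3) → (3,3)]; open=[(1,0) g=3 f=10, (2,3) g=5 f=8, (3,4) g=5 f=8]; closed=[(2,0), (3,0), (3,1), (3,3), (4,0), (4,1), (4,2), (4,3)]

step 1: expand (3,1) (f=8, h=6) → closed; open now [(1,0) g=3 f=10, (4,1) g=1 f=8]
step 2: expand (4,1) (f=8, h=7) → closed; open now [(1,0) g=3 f=10, (4,2) g=2 f=8]
step 3: expand (4,2) (f=8, h=6) → closed; open now [(1,0) g=3 f=10, (4,3) g=3 f=8]
step 4: expand (4,3) (f=8, h=5) → closed; open now [(1,0) g=3 f=10, (3,3) g=4 f=8]
step 5: expand (3,3) (f=8, h=4) → closed; open now [(1,0) g=3 f=10, (2,3) g=5 f=8, (3,4) g=5 f=8]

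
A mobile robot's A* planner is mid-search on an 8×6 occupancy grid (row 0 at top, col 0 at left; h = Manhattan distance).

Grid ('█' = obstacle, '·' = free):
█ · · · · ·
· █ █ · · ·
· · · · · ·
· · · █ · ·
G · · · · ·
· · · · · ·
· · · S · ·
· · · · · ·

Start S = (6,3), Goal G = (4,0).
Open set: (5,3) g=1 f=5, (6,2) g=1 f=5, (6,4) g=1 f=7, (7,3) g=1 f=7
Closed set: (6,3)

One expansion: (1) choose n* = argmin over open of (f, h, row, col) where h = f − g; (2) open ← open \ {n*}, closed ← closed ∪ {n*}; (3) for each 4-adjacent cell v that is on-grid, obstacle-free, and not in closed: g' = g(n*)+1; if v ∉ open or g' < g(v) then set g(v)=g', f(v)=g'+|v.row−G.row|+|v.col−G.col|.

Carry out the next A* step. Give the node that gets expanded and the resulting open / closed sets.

step 1: expand (5,3) (f=5, h=4) → closed; open now [(4,3) g=2 f=5, (5,2) g=2 f=5, (5,4) g=2 f=7, (6,2) g=1 f=5, (6,4) g=1 f=7, (7,3) g=1 f=7]

expanded=(5,3); open=[(4,3) g=2 f=5, (5,2) g=2 f=5, (5,4) g=2 f=7, (6,2) g=1 f=5, (6,4) g=1 f=7, (7,3) g=1 f=7]; closed=[(5,3), (6,3)]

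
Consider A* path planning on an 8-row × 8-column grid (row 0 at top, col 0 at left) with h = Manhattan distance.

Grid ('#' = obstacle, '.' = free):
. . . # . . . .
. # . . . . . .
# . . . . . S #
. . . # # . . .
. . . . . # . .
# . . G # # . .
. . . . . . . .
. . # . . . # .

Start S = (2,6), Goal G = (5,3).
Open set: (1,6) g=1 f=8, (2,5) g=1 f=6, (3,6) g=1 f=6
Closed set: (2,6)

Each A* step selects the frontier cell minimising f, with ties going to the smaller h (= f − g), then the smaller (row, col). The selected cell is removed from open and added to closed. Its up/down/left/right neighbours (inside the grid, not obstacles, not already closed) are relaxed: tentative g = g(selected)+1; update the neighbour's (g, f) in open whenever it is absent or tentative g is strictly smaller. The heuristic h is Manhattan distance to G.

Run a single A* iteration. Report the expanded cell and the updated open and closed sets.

expanded=(2,5); open=[(1,5) g=2 f=8, (1,6) g=1 f=8, (2,4) g=2 f=6, (3,5) g=2 f=6, (3,6) g=1 f=6]; closed=[(2,5), (2,6)]

step 1: expand (2,5) (f=6, h=5) → closed; open now [(1,5) g=2 f=8, (1,6) g=1 f=8, (2,4) g=2 f=6, (3,5) g=2 f=6, (3,6) g=1 f=6]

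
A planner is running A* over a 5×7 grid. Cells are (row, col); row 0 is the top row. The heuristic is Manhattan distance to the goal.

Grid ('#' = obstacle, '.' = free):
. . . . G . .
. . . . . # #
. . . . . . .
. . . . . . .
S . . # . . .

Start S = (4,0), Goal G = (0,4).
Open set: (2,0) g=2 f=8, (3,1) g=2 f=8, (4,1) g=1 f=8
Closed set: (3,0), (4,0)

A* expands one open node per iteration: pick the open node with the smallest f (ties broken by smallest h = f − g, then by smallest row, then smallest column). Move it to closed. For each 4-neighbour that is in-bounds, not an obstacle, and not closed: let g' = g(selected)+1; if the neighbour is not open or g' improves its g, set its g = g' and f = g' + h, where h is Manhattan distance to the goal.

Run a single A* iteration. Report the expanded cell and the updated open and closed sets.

step 1: expand (2,0) (f=8, h=6) → closed; open now [(1,0) g=3 f=8, (2,1) g=3 f=8, (3,1) g=2 f=8, (4,1) g=1 f=8]

expanded=(2,0); open=[(1,0) g=3 f=8, (2,1) g=3 f=8, (3,1) g=2 f=8, (4,1) g=1 f=8]; closed=[(2,0), (3,0), (4,0)]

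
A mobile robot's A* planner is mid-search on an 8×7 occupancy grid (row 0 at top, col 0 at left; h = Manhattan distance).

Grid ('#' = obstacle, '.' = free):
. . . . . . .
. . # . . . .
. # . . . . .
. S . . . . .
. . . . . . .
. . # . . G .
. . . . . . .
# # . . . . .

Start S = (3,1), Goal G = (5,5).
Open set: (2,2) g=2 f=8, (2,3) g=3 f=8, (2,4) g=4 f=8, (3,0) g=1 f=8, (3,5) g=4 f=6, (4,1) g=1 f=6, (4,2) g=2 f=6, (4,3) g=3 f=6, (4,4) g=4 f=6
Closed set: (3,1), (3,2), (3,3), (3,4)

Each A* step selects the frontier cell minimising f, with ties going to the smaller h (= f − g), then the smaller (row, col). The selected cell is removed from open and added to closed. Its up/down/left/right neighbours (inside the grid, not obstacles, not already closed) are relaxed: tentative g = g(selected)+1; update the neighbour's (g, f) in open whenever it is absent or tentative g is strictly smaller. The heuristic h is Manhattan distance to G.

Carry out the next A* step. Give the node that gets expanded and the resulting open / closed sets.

step 1: expand (3,5) (f=6, h=2) → closed; open now [(2,2) g=2 f=8, (2,3) g=3 f=8, (2,4) g=4 f=8, (2,5) g=5 f=8, (3,0) g=1 f=8, (3,6) g=5 f=8, (4,1) g=1 f=6, (4,2) g=2 f=6, (4,3) g=3 f=6, (4,4) g=4 f=6, (4,5) g=5 f=6]

expanded=(3,5); open=[(2,2) g=2 f=8, (2,3) g=3 f=8, (2,4) g=4 f=8, (2,5) g=5 f=8, (3,0) g=1 f=8, (3,6) g=5 f=8, (4,1) g=1 f=6, (4,2) g=2 f=6, (4,3) g=3 f=6, (4,4) g=4 f=6, (4,5) g=5 f=6]; closed=[(3,1), (3,2), (3,3), (3,4), (3,5)]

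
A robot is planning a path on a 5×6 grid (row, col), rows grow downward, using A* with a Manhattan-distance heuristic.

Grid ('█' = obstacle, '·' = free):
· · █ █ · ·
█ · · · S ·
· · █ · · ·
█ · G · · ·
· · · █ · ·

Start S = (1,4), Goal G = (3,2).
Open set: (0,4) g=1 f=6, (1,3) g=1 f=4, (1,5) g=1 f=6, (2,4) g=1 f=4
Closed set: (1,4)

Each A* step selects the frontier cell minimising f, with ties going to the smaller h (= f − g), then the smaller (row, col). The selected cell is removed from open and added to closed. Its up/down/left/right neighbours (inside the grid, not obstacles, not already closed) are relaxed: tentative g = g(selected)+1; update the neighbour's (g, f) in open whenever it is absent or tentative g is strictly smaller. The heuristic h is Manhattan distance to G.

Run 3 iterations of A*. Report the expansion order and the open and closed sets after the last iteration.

order=[(1,3) → (1,2) → (2,3)]; open=[(0,4) g=1 f=6, (1,1) g=3 f=6, (1,5) g=1 f=6, (2,4) g=1 f=4, (3,3) g=3 f=4]; closed=[(1,2), (1,3), (1,4), (2,3)]

step 1: expand (1,3) (f=4, h=3) → closed; open now [(0,4) g=1 f=6, (1,2) g=2 f=4, (1,5) g=1 f=6, (2,3) g=2 f=4, (2,4) g=1 f=4]
step 2: expand (1,2) (f=4, h=2) → closed; open now [(0,4) g=1 f=6, (1,1) g=3 f=6, (1,5) g=1 f=6, (2,3) g=2 f=4, (2,4) g=1 f=4]
step 3: expand (2,3) (f=4, h=2) → closed; open now [(0,4) g=1 f=6, (1,1) g=3 f=6, (1,5) g=1 f=6, (2,4) g=1 f=4, (3,3) g=3 f=4]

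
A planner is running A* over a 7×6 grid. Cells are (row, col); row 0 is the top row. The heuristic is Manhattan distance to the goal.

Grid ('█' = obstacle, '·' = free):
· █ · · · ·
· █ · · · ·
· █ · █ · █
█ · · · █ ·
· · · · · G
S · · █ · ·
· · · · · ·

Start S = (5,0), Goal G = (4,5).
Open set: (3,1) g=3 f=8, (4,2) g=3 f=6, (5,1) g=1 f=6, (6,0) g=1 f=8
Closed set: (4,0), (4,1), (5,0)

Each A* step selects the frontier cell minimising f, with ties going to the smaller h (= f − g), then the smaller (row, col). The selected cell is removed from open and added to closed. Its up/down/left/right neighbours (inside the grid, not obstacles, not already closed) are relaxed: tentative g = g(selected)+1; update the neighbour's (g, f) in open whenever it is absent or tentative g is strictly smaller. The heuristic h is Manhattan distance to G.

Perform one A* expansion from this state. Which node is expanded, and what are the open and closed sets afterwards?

step 1: expand (4,2) (f=6, h=3) → closed; open now [(3,1) g=3 f=8, (3,2) g=4 f=8, (4,3) g=4 f=6, (5,1) g=1 f=6, (5,2) g=4 f=8, (6,0) g=1 f=8]

expanded=(4,2); open=[(3,1) g=3 f=8, (3,2) g=4 f=8, (4,3) g=4 f=6, (5,1) g=1 f=6, (5,2) g=4 f=8, (6,0) g=1 f=8]; closed=[(4,0), (4,1), (4,2), (5,0)]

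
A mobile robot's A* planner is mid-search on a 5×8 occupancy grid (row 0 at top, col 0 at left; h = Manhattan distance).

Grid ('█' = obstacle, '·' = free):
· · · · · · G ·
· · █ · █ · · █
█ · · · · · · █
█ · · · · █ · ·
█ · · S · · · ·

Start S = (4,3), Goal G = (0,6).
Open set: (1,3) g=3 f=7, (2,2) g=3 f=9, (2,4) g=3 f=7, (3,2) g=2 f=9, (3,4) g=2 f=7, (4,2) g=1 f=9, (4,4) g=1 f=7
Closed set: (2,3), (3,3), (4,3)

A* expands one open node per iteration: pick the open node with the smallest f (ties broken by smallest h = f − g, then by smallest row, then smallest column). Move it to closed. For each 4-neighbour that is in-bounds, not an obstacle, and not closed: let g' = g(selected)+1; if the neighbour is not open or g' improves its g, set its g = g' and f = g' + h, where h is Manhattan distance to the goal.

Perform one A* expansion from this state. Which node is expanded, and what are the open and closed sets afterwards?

step 1: expand (1,3) (f=7, h=4) → closed; open now [(0,3) g=4 f=7, (2,2) g=3 f=9, (2,4) g=3 f=7, (3,2) g=2 f=9, (3,4) g=2 f=7, (4,2) g=1 f=9, (4,4) g=1 f=7]

expanded=(1,3); open=[(0,3) g=4 f=7, (2,2) g=3 f=9, (2,4) g=3 f=7, (3,2) g=2 f=9, (3,4) g=2 f=7, (4,2) g=1 f=9, (4,4) g=1 f=7]; closed=[(1,3), (2,3), (3,3), (4,3)]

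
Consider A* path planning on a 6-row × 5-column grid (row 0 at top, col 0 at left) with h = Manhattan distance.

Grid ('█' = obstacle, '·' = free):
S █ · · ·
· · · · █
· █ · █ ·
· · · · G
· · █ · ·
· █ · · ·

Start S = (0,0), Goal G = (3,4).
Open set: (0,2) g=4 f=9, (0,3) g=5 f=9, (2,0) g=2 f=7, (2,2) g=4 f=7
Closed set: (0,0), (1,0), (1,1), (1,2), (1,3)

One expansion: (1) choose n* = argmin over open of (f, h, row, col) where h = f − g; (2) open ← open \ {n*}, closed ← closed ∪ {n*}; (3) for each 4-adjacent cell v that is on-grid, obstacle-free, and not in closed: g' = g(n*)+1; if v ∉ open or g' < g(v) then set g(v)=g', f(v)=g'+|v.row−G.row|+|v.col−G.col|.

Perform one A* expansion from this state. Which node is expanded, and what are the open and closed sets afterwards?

step 1: expand (2,2) (f=7, h=3) → closed; open now [(0,2) g=4 f=9, (0,3) g=5 f=9, (2,0) g=2 f=7, (3,2) g=5 f=7]

expanded=(2,2); open=[(0,2) g=4 f=9, (0,3) g=5 f=9, (2,0) g=2 f=7, (3,2) g=5 f=7]; closed=[(0,0), (1,0), (1,1), (1,2), (1,3), (2,2)]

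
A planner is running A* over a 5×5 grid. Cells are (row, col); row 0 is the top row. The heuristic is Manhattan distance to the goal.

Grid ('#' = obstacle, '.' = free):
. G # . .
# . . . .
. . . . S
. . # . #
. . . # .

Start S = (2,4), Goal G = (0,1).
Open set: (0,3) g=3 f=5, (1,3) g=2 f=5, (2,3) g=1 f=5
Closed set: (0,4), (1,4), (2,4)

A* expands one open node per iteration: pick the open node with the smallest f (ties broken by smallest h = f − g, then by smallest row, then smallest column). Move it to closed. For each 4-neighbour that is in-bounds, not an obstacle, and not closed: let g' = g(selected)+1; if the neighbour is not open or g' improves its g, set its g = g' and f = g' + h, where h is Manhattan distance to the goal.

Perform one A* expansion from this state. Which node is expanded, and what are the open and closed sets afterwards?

expanded=(0,3); open=[(1,3) g=2 f=5, (2,3) g=1 f=5]; closed=[(0,3), (0,4), (1,4), (2,4)]

step 1: expand (0,3) (f=5, h=2) → closed; open now [(1,3) g=2 f=5, (2,3) g=1 f=5]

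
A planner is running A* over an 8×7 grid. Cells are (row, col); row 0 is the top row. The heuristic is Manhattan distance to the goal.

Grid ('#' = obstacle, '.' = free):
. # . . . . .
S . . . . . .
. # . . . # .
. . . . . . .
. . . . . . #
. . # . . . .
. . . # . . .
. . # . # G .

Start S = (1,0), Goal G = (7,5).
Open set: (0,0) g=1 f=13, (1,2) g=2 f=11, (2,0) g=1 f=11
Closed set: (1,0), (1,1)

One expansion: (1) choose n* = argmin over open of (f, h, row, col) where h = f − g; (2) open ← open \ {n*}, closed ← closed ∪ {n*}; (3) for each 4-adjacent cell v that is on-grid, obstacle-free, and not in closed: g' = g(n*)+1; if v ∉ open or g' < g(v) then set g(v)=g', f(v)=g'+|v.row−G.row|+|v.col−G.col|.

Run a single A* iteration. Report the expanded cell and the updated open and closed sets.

expanded=(1,2); open=[(0,0) g=1 f=13, (0,2) g=3 f=13, (1,3) g=3 f=11, (2,0) g=1 f=11, (2,2) g=3 f=11]; closed=[(1,0), (1,1), (1,2)]

step 1: expand (1,2) (f=11, h=9) → closed; open now [(0,0) g=1 f=13, (0,2) g=3 f=13, (1,3) g=3 f=11, (2,0) g=1 f=11, (2,2) g=3 f=11]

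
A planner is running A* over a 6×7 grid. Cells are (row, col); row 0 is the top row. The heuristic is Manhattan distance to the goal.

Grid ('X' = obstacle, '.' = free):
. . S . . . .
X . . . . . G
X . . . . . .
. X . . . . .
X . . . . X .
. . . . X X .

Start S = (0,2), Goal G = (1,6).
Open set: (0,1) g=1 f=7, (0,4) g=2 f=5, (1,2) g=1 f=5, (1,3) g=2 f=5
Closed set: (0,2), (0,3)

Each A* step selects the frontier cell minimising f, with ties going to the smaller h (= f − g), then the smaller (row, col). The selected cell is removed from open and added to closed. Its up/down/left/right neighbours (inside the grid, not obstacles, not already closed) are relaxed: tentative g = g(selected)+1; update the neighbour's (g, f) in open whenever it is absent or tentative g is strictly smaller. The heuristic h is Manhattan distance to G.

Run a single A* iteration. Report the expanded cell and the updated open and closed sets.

expanded=(0,4); open=[(0,1) g=1 f=7, (0,5) g=3 f=5, (1,2) g=1 f=5, (1,3) g=2 f=5, (1,4) g=3 f=5]; closed=[(0,2), (0,3), (0,4)]

step 1: expand (0,4) (f=5, h=3) → closed; open now [(0,1) g=1 f=7, (0,5) g=3 f=5, (1,2) g=1 f=5, (1,3) g=2 f=5, (1,4) g=3 f=5]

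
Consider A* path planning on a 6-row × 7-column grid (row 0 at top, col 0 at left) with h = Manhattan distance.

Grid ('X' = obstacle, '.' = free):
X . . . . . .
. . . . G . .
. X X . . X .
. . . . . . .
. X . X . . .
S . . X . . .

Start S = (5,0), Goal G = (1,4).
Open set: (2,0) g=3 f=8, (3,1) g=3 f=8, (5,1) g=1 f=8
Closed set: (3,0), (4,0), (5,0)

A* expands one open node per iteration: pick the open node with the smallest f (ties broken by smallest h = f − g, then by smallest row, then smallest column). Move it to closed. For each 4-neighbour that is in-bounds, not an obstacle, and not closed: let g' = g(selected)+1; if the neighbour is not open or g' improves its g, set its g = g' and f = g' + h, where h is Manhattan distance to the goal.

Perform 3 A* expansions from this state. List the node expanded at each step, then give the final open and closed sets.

order=[(2,0) → (1,0) → (1,1)]; open=[(0,1) g=6 f=10, (1,2) g=6 f=8, (3,1) g=3 f=8, (5,1) g=1 f=8]; closed=[(1,0), (1,1), (2,0), (3,0), (4,0), (5,0)]

step 1: expand (2,0) (f=8, h=5) → closed; open now [(1,0) g=4 f=8, (3,1) g=3 f=8, (5,1) g=1 f=8]
step 2: expand (1,0) (f=8, h=4) → closed; open now [(1,1) g=5 f=8, (3,1) g=3 f=8, (5,1) g=1 f=8]
step 3: expand (1,1) (f=8, h=3) → closed; open now [(0,1) g=6 f=10, (1,2) g=6 f=8, (3,1) g=3 f=8, (5,1) g=1 f=8]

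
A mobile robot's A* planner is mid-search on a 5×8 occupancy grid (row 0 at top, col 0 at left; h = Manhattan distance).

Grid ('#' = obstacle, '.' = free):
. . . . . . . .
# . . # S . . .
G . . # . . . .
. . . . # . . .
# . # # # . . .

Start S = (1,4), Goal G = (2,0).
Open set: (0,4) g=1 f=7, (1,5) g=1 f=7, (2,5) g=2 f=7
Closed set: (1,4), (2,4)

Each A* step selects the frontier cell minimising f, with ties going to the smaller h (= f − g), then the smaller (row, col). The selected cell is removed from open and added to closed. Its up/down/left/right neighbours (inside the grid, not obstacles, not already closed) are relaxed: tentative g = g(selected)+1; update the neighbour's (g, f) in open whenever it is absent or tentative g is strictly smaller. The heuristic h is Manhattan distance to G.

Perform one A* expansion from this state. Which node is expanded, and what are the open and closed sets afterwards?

expanded=(2,5); open=[(0,4) g=1 f=7, (1,5) g=1 f=7, (2,6) g=3 f=9, (3,5) g=3 f=9]; closed=[(1,4), (2,4), (2,5)]

step 1: expand (2,5) (f=7, h=5) → closed; open now [(0,4) g=1 f=7, (1,5) g=1 f=7, (2,6) g=3 f=9, (3,5) g=3 f=9]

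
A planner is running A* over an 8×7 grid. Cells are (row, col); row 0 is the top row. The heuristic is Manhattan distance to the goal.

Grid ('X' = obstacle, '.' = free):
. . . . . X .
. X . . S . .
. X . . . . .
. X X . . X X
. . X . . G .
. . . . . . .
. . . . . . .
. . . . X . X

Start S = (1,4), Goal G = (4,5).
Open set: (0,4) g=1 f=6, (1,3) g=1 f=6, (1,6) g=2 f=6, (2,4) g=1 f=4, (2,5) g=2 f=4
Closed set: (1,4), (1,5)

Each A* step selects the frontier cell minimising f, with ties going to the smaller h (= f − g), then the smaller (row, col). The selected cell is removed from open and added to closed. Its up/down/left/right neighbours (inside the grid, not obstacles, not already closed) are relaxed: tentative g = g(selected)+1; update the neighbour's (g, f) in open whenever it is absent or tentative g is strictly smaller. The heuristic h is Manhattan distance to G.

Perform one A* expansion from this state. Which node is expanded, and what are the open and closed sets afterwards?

step 1: expand (2,5) (f=4, h=2) → closed; open now [(0,4) g=1 f=6, (1,3) g=1 f=6, (1,6) g=2 f=6, (2,4) g=1 f=4, (2,6) g=3 f=6]

expanded=(2,5); open=[(0,4) g=1 f=6, (1,3) g=1 f=6, (1,6) g=2 f=6, (2,4) g=1 f=4, (2,6) g=3 f=6]; closed=[(1,4), (1,5), (2,5)]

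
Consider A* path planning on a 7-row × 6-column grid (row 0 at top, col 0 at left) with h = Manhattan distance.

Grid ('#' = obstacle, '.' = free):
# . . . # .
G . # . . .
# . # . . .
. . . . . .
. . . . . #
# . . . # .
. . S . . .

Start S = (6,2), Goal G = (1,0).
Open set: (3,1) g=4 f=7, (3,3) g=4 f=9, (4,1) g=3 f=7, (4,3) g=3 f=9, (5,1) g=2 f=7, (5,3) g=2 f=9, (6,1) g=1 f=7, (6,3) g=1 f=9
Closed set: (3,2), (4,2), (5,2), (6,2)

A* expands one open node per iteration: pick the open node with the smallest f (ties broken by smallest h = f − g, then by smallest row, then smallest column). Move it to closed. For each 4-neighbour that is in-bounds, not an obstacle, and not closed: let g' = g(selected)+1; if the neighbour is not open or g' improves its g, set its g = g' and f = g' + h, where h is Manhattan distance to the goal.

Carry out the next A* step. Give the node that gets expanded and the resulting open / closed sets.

expanded=(3,1); open=[(2,1) g=5 f=7, (3,0) g=5 f=7, (3,3) g=4 f=9, (4,1) g=3 f=7, (4,3) g=3 f=9, (5,1) g=2 f=7, (5,3) g=2 f=9, (6,1) g=1 f=7, (6,3) g=1 f=9]; closed=[(3,1), (3,2), (4,2), (5,2), (6,2)]

step 1: expand (3,1) (f=7, h=3) → closed; open now [(2,1) g=5 f=7, (3,0) g=5 f=7, (3,3) g=4 f=9, (4,1) g=3 f=7, (4,3) g=3 f=9, (5,1) g=2 f=7, (5,3) g=2 f=9, (6,1) g=1 f=7, (6,3) g=1 f=9]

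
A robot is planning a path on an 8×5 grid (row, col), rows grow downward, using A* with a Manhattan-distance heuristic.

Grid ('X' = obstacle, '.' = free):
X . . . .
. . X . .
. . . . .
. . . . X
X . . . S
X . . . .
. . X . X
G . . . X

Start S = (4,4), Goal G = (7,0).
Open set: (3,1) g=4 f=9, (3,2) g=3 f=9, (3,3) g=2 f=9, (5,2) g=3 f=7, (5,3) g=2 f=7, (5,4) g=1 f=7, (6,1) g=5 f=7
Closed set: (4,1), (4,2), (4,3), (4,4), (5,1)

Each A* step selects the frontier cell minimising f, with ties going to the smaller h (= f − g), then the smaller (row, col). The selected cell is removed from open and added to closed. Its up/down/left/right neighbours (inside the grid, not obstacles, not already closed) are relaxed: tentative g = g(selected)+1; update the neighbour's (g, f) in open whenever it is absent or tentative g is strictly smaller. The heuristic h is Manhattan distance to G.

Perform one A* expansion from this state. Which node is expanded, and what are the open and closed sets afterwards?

expanded=(6,1); open=[(3,1) g=4 f=9, (3,2) g=3 f=9, (3,3) g=2 f=9, (5,2) g=3 f=7, (5,3) g=2 f=7, (5,4) g=1 f=7, (6,0) g=6 f=7, (7,1) g=6 f=7]; closed=[(4,1), (4,2), (4,3), (4,4), (5,1), (6,1)]

step 1: expand (6,1) (f=7, h=2) → closed; open now [(3,1) g=4 f=9, (3,2) g=3 f=9, (3,3) g=2 f=9, (5,2) g=3 f=7, (5,3) g=2 f=7, (5,4) g=1 f=7, (6,0) g=6 f=7, (7,1) g=6 f=7]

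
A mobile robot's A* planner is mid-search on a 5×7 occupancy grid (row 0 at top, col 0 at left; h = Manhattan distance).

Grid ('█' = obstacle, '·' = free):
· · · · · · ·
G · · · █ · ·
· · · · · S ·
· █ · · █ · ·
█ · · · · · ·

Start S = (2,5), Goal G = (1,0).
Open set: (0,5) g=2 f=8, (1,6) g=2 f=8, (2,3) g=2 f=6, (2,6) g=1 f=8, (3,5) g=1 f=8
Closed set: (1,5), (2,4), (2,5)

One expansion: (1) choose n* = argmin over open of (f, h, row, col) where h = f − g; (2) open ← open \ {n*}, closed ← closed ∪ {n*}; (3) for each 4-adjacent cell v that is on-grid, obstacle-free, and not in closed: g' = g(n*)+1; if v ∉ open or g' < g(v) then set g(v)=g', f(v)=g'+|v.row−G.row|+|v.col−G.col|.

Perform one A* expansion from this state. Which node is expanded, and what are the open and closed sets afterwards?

expanded=(2,3); open=[(0,5) g=2 f=8, (1,3) g=3 f=6, (1,6) g=2 f=8, (2,2) g=3 f=6, (2,6) g=1 f=8, (3,3) g=3 f=8, (3,5) g=1 f=8]; closed=[(1,5), (2,3), (2,4), (2,5)]

step 1: expand (2,3) (f=6, h=4) → closed; open now [(0,5) g=2 f=8, (1,3) g=3 f=6, (1,6) g=2 f=8, (2,2) g=3 f=6, (2,6) g=1 f=8, (3,3) g=3 f=8, (3,5) g=1 f=8]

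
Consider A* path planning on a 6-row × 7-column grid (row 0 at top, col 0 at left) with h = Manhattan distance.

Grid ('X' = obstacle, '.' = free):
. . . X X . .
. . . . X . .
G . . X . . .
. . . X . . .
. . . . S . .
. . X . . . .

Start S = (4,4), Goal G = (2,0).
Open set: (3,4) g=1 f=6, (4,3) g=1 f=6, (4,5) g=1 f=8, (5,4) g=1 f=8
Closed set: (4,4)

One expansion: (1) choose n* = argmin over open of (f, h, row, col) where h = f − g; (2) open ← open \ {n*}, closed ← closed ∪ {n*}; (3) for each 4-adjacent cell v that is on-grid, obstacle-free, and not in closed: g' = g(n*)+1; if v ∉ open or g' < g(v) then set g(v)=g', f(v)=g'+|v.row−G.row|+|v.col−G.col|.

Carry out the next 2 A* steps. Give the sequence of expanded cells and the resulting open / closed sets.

order=[(3,4) → (2,4)]; open=[(2,5) g=3 f=8, (3,5) g=2 f=8, (4,3) g=1 f=6, (4,5) g=1 f=8, (5,4) g=1 f=8]; closed=[(2,4), (3,4), (4,4)]

step 1: expand (3,4) (f=6, h=5) → closed; open now [(2,4) g=2 f=6, (3,5) g=2 f=8, (4,3) g=1 f=6, (4,5) g=1 f=8, (5,4) g=1 f=8]
step 2: expand (2,4) (f=6, h=4) → closed; open now [(2,5) g=3 f=8, (3,5) g=2 f=8, (4,3) g=1 f=6, (4,5) g=1 f=8, (5,4) g=1 f=8]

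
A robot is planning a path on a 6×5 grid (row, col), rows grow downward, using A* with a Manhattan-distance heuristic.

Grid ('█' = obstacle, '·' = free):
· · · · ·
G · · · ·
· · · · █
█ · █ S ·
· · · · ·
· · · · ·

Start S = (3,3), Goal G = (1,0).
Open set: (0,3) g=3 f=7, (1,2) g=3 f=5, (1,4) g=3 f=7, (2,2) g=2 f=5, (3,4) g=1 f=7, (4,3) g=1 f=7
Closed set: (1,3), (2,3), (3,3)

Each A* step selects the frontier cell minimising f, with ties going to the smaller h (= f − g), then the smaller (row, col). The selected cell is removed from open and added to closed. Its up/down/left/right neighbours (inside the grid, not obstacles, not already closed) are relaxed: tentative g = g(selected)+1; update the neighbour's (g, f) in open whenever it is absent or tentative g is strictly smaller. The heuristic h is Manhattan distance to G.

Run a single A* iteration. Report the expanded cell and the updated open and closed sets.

step 1: expand (1,2) (f=5, h=2) → closed; open now [(0,2) g=4 f=7, (0,3) g=3 f=7, (1,1) g=4 f=5, (1,4) g=3 f=7, (2,2) g=2 f=5, (3,4) g=1 f=7, (4,3) g=1 f=7]

expanded=(1,2); open=[(0,2) g=4 f=7, (0,3) g=3 f=7, (1,1) g=4 f=5, (1,4) g=3 f=7, (2,2) g=2 f=5, (3,4) g=1 f=7, (4,3) g=1 f=7]; closed=[(1,2), (1,3), (2,3), (3,3)]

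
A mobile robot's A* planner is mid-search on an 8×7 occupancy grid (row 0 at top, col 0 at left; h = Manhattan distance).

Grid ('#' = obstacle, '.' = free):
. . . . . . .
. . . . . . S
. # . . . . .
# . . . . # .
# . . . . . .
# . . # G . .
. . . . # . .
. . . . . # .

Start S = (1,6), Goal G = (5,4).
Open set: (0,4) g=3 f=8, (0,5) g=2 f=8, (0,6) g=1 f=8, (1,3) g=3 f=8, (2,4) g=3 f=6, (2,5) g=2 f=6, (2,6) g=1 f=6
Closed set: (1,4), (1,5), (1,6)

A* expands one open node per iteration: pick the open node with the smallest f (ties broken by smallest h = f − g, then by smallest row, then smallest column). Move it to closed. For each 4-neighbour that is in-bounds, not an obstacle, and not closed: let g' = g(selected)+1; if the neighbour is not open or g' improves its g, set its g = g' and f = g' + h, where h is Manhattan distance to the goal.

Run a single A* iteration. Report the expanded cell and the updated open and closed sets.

expanded=(2,4); open=[(0,4) g=3 f=8, (0,5) g=2 f=8, (0,6) g=1 f=8, (1,3) g=3 f=8, (2,3) g=4 f=8, (2,5) g=2 f=6, (2,6) g=1 f=6, (3,4) g=4 f=6]; closed=[(1,4), (1,5), (1,6), (2,4)]

step 1: expand (2,4) (f=6, h=3) → closed; open now [(0,4) g=3 f=8, (0,5) g=2 f=8, (0,6) g=1 f=8, (1,3) g=3 f=8, (2,3) g=4 f=8, (2,5) g=2 f=6, (2,6) g=1 f=6, (3,4) g=4 f=6]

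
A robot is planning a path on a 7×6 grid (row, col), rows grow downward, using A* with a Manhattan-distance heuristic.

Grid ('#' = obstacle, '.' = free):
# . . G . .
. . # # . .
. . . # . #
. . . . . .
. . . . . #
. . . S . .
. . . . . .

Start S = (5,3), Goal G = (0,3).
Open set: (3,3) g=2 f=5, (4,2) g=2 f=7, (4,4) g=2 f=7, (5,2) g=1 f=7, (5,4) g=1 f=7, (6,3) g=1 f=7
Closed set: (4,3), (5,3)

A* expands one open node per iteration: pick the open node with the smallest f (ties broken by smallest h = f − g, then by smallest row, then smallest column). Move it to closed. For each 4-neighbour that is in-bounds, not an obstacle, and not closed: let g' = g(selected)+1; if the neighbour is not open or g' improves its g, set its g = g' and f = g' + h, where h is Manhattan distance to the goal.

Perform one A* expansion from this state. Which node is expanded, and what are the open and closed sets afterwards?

expanded=(3,3); open=[(3,2) g=3 f=7, (3,4) g=3 f=7, (4,2) g=2 f=7, (4,4) g=2 f=7, (5,2) g=1 f=7, (5,4) g=1 f=7, (6,3) g=1 f=7]; closed=[(3,3), (4,3), (5,3)]

step 1: expand (3,3) (f=5, h=3) → closed; open now [(3,2) g=3 f=7, (3,4) g=3 f=7, (4,2) g=2 f=7, (4,4) g=2 f=7, (5,2) g=1 f=7, (5,4) g=1 f=7, (6,3) g=1 f=7]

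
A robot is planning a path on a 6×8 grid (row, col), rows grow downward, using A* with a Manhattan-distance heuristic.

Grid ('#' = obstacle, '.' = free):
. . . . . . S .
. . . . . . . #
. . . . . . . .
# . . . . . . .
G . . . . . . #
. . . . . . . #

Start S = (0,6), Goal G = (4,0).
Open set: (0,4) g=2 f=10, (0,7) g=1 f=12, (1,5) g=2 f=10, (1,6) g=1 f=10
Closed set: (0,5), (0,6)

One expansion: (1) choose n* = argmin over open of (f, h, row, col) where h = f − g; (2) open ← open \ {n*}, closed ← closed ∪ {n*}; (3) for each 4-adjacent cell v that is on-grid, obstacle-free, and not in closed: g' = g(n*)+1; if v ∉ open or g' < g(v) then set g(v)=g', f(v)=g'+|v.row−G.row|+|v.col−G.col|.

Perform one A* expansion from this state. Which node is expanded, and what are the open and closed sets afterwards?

expanded=(0,4); open=[(0,3) g=3 f=10, (0,7) g=1 f=12, (1,4) g=3 f=10, (1,5) g=2 f=10, (1,6) g=1 f=10]; closed=[(0,4), (0,5), (0,6)]

step 1: expand (0,4) (f=10, h=8) → closed; open now [(0,3) g=3 f=10, (0,7) g=1 f=12, (1,4) g=3 f=10, (1,5) g=2 f=10, (1,6) g=1 f=10]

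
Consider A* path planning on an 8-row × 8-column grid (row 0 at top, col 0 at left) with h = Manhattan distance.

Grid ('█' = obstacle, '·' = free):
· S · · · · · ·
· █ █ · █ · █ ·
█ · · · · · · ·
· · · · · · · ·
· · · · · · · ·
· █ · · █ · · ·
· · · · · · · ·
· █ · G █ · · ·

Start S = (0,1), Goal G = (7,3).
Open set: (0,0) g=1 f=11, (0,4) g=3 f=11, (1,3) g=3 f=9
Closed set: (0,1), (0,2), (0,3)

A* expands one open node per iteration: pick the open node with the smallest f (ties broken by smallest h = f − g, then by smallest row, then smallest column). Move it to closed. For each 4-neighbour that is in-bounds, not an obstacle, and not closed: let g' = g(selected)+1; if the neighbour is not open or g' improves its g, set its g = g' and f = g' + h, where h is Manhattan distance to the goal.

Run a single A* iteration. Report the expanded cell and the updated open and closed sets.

step 1: expand (1,3) (f=9, h=6) → closed; open now [(0,0) g=1 f=11, (0,4) g=3 f=11, (2,3) g=4 f=9]

expanded=(1,3); open=[(0,0) g=1 f=11, (0,4) g=3 f=11, (2,3) g=4 f=9]; closed=[(0,1), (0,2), (0,3), (1,3)]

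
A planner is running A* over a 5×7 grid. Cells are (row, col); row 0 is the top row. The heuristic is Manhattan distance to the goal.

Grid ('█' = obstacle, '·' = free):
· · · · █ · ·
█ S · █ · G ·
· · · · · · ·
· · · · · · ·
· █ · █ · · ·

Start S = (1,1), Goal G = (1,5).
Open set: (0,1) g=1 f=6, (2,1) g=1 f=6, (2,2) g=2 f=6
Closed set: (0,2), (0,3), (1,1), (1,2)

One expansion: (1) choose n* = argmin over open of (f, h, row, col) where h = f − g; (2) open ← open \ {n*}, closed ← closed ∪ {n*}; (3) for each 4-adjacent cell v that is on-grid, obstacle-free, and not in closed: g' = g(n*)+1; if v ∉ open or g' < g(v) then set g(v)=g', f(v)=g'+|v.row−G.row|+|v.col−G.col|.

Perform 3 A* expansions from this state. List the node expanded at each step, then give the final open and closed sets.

step 1: expand (2,2) (f=6, h=4) → closed; open now [(0,1) g=1 f=6, (2,1) g=1 f=6, (2,3) g=3 f=6, (3,2) g=3 f=8]
step 2: expand (2,3) (f=6, h=3) → closed; open now [(0,1) g=1 f=6, (2,1) g=1 f=6, (2,4) g=4 f=6, (3,2) g=3 f=8, (3,3) g=4 f=8]
step 3: expand (2,4) (f=6, h=2) → closed; open now [(0,1) g=1 f=6, (1,4) g=5 f=6, (2,1) g=1 f=6, (2,5) g=5 f=6, (3,2) g=3 f=8, (3,3) g=4 f=8, (3,4) g=5 f=8]

order=[(2,2) → (2,3) → (2,4)]; open=[(0,1) g=1 f=6, (1,4) g=5 f=6, (2,1) g=1 f=6, (2,5) g=5 f=6, (3,2) g=3 f=8, (3,3) g=4 f=8, (3,4) g=5 f=8]; closed=[(0,2), (0,3), (1,1), (1,2), (2,2), (2,3), (2,4)]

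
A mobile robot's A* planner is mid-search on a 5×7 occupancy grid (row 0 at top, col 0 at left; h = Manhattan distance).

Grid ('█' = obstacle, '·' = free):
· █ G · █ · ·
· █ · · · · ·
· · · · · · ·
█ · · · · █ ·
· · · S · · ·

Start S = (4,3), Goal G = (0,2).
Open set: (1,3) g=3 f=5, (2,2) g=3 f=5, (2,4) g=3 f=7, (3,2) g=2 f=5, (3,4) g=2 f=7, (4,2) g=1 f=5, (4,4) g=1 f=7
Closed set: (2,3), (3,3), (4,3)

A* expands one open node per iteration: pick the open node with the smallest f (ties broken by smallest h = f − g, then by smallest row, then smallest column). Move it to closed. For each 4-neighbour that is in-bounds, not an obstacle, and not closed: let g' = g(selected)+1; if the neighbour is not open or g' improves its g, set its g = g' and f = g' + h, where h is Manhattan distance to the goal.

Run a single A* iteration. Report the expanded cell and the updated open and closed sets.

expanded=(1,3); open=[(0,3) g=4 f=5, (1,2) g=4 f=5, (1,4) g=4 f=7, (2,2) g=3 f=5, (2,4) g=3 f=7, (3,2) g=2 f=5, (3,4) g=2 f=7, (4,2) g=1 f=5, (4,4) g=1 f=7]; closed=[(1,3), (2,3), (3,3), (4,3)]

step 1: expand (1,3) (f=5, h=2) → closed; open now [(0,3) g=4 f=5, (1,2) g=4 f=5, (1,4) g=4 f=7, (2,2) g=3 f=5, (2,4) g=3 f=7, (3,2) g=2 f=5, (3,4) g=2 f=7, (4,2) g=1 f=5, (4,4) g=1 f=7]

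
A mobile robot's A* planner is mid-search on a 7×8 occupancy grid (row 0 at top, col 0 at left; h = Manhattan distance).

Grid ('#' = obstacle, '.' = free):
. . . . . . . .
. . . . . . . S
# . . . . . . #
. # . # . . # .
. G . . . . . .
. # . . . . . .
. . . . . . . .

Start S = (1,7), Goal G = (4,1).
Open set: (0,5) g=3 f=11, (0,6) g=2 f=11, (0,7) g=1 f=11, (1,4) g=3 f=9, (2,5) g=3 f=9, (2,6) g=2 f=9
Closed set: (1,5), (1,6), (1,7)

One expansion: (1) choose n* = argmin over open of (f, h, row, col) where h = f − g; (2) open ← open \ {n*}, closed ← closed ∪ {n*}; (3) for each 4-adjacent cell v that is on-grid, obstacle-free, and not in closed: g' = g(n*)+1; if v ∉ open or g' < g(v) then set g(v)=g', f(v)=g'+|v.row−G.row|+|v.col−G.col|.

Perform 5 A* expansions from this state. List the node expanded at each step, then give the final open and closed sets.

step 1: expand (1,4) (f=9, h=6) → closed; open now [(0,4) g=4 f=11, (0,5) g=3 f=11, (0,6) g=2 f=11, (0,7) g=1 f=11, (1,3) g=4 f=9, (2,4) g=4 f=9, (2,5) g=3 f=9, (2,6) g=2 f=9]
step 2: expand (1,3) (f=9, h=5) → closed; open now [(0,3) g=5 f=11, (0,4) g=4 f=11, (0,5) g=3 f=11, (0,6) g=2 f=11, (0,7) g=1 f=11, (1,2) g=5 f=9, (2,3) g=5 f=9, (2,4) g=4 f=9, (2,5) g=3 f=9, (2,6) g=2 f=9]
step 3: expand (1,2) (f=9, h=4) → closed; open now [(0,2) g=6 f=11, (0,3) g=5 f=11, (0,4) g=4 f=11, (0,5) g=3 f=11, (0,6) g=2 f=11, (0,7) g=1 f=11, (1,1) g=6 f=9, (2,2) g=6 f=9, (2,3) g=5 f=9, (2,4) g=4 f=9, (2,5) g=3 f=9, (2,6) g=2 f=9]
step 4: expand (1,1) (f=9, h=3) → closed; open now [(0,1) g=7 f=11, (0,2) g=6 f=11, (0,3) g=5 f=11, (0,4) g=4 f=11, (0,5) g=3 f=11, (0,6) g=2 f=11, (0,7) g=1 f=11, (1,0) g=7 f=11, (2,1) g=7 f=9, (2,2) g=6 f=9, (2,3) g=5 f=9, (2,4) g=4 f=9, (2,5) g=3 f=9, (2,6) g=2 f=9]
step 5: expand (2,1) (f=9, h=2) → closed; open now [(0,1) g=7 f=11, (0,2) g=6 f=11, (0,3) g=5 f=11, (0,4) g=4 f=11, (0,5) g=3 f=11, (0,6) g=2 f=11, (0,7) g=1 f=11, (1,0) g=7 f=11, (2,2) g=6 f=9, (2,3) g=5 f=9, (2,4) g=4 f=9, (2,5) g=3 f=9, (2,6) g=2 f=9]

order=[(1,4) → (1,3) → (1,2) → (1,1) → (2,1)]; open=[(0,1) g=7 f=11, (0,2) g=6 f=11, (0,3) g=5 f=11, (0,4) g=4 f=11, (0,5) g=3 f=11, (0,6) g=2 f=11, (0,7) g=1 f=11, (1,0) g=7 f=11, (2,2) g=6 f=9, (2,3) g=5 f=9, (2,4) g=4 f=9, (2,5) g=3 f=9, (2,6) g=2 f=9]; closed=[(1,1), (1,2), (1,3), (1,4), (1,5), (1,6), (1,7), (2,1)]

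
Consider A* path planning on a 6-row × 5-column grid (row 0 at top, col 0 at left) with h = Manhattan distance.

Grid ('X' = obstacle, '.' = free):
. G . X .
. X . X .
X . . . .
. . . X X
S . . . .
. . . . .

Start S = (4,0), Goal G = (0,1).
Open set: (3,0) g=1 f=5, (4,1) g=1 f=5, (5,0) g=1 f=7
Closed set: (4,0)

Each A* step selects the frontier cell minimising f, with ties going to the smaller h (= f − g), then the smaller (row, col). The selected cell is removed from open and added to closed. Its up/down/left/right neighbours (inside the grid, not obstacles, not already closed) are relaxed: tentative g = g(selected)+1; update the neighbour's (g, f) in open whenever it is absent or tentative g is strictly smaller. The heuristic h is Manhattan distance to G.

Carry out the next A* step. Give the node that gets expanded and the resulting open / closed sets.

expanded=(3,0); open=[(3,1) g=2 f=5, (4,1) g=1 f=5, (5,0) g=1 f=7]; closed=[(3,0), (4,0)]

step 1: expand (3,0) (f=5, h=4) → closed; open now [(3,1) g=2 f=5, (4,1) g=1 f=5, (5,0) g=1 f=7]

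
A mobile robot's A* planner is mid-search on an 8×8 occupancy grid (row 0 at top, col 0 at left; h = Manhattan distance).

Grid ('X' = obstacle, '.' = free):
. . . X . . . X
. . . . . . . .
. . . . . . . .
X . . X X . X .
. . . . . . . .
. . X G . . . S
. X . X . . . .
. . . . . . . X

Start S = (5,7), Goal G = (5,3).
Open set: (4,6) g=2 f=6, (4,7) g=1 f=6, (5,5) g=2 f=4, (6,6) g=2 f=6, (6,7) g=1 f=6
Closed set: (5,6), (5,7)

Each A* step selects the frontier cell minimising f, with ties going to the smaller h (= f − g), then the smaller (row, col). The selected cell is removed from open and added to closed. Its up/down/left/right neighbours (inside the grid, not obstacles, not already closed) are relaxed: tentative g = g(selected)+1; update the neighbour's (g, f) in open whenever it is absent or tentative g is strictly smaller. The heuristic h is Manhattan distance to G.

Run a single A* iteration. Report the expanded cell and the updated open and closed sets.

step 1: expand (5,5) (f=4, h=2) → closed; open now [(4,5) g=3 f=6, (4,6) g=2 f=6, (4,7) g=1 f=6, (5,4) g=3 f=4, (6,5) g=3 f=6, (6,6) g=2 f=6, (6,7) g=1 f=6]

expanded=(5,5); open=[(4,5) g=3 f=6, (4,6) g=2 f=6, (4,7) g=1 f=6, (5,4) g=3 f=4, (6,5) g=3 f=6, (6,6) g=2 f=6, (6,7) g=1 f=6]; closed=[(5,5), (5,6), (5,7)]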